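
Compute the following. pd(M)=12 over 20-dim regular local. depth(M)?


pd+depth=depth(R)=20
depth=20-12=8


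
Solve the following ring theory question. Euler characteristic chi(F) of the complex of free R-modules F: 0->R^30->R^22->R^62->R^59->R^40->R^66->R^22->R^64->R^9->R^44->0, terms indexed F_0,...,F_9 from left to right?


chi = sum (-1)^i * rank:
(-1)^0*30=30
(-1)^1*22=-22
(-1)^2*62=62
(-1)^3*59=-59
(-1)^4*40=40
(-1)^5*66=-66
(-1)^6*22=22
(-1)^7*64=-64
(-1)^8*9=9
(-1)^9*44=-44
chi=-92


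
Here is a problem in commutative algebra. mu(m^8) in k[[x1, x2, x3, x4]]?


C(n+d-1,d)=C(11,8)=165


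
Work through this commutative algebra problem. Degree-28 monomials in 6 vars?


C(d+n-1,n-1)=C(33,5)=237336


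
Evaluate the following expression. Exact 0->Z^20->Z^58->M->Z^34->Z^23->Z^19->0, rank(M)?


Alt sum=0:
(-1)^0*20 + (-1)^1*58 + (-1)^2*? + (-1)^3*34 + (-1)^4*23 + (-1)^5*19=0
rank(M)=68


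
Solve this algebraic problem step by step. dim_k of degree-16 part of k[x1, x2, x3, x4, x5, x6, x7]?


C(d+n-1,n-1)=C(22,6)=74613


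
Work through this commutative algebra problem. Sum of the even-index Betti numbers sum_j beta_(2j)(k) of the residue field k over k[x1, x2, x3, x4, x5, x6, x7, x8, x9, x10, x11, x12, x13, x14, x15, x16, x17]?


Koszul resolution: beta_i(k)=C(n,i), n=17
sum_even C(17,i) = 2^(n-1) = 2^16 = 65536


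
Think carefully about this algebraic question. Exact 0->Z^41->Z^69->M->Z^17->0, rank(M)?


Alt sum=0:
(-1)^0*41 + (-1)^1*69 + (-1)^2*? + (-1)^3*17=0
rank(M)=45


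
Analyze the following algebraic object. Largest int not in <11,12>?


gcd(11,12)=1 => F=ab-a-b=11*12-11-12=132-23=109


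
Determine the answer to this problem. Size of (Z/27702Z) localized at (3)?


3-primary part: 27702=3^6*38
Size=3^6=729


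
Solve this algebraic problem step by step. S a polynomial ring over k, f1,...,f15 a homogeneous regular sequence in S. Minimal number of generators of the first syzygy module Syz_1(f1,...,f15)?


Regular sequence => Koszul complex is the minimal free resolution.
Syz_1 minimally generated by Koszul relations f_i*e_j - f_j*e_i (i<j): mu(Syz_1) = beta_2 = C(m,2) = m(m-1)/2
m=15
15*14/2 = 105


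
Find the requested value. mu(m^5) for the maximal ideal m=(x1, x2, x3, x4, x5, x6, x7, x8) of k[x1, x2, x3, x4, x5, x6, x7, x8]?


Graded Nakayama: mu(m^d) = dim_k (m^d/m^(d+1)) = #degree-5 monomials in 8 vars
C(n+d-1,d)=C(12,5)=792


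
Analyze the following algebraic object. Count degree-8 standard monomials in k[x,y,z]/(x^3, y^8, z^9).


Need i<3, j<8, k<9 with i+j+k=8.
For each i, j ranges over max(0,8-i-8)..min(7,8-i):
  i=0: j in [0,7] -> 8
  i=1: j in [0,7] -> 8
  i=2: j in [0,6] -> 7
H(8) = 8+8+7 = 23


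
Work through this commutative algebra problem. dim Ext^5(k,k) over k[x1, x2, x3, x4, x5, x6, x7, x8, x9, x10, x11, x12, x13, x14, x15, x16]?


C(n,i)=C(16,5)=4368


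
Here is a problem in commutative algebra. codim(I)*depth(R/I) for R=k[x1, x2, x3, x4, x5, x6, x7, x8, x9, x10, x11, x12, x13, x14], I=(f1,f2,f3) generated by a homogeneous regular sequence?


codim=3, depth=dim(R/I)=14-3=11
Product=3*11=33


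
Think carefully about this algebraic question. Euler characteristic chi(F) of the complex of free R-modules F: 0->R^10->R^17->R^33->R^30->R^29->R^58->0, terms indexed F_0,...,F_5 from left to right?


chi = sum (-1)^i * rank:
(-1)^0*10=10
(-1)^1*17=-17
(-1)^2*33=33
(-1)^3*30=-30
(-1)^4*29=29
(-1)^5*58=-58
chi=-33


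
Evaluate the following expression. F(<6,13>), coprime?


gcd(6,13)=1 => F=ab-a-b=6*13-6-13=78-19=59


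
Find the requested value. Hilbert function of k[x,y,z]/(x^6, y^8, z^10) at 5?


Need i<6, j<8, k<10 with i+j+k=5.
For each i, j ranges over max(0,5-i-9)..min(7,5-i):
  i=0: j in [0,5] -> 6
  i=1: j in [0,4] -> 5
  i=2: j in [0,3] -> 4
  i=3: j in [0,2] -> 3
  i=4: j in [0,1] -> 2
  i=5: j in [0,0] -> 1
H(5) = 6+5+4+3+2+1 = 21


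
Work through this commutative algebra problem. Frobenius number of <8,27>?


gcd(8,27)=1 => F=ab-a-b=8*27-8-27=216-35=181


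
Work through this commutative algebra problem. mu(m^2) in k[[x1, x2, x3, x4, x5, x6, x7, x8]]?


C(n+d-1,d)=C(9,2)=36


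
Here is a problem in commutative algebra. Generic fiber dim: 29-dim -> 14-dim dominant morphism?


dim(fiber)=dim(X)-dim(Y)=29-14=15


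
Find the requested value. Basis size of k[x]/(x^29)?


Basis: 1,x,...,x^28
dim=29


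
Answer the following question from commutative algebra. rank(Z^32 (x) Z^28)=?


rank(M(x)N) = rank(M)*rank(N)
32*28 = 896


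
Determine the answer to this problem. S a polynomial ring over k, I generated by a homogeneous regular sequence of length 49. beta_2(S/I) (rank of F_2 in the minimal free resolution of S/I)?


Regular sequence => Koszul complex is the minimal free resolution.
Syz_1 minimally generated by Koszul relations f_i*e_j - f_j*e_i (i<j): mu(Syz_1) = beta_2 = C(m,2) = m(m-1)/2
m=49
49*48/2 = 1176


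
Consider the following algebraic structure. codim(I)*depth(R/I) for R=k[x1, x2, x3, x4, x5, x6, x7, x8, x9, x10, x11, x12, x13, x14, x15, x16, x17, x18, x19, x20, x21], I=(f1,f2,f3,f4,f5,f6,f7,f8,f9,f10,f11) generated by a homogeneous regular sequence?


codim=11, depth=dim(R/I)=21-11=10
Product=11*10=110


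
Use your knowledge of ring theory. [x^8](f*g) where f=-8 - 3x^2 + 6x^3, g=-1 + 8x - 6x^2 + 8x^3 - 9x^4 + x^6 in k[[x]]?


[x^8] = sum a_i*b_j, i+j=8
  -3*1=-3
Sum=-3


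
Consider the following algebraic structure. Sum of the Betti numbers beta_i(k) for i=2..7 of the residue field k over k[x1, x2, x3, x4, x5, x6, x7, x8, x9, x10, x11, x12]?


Koszul resolution: beta_i(k)=C(n,i), n=12
C(12,2)=66, C(12,3)=220, C(12,4)=495, C(12,5)=792, C(12,6)=924, C(12,7)=792
Sum=3289


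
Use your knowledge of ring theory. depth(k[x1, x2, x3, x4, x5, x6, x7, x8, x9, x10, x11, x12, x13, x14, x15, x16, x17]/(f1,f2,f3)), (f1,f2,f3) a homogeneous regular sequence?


depth(R)=17
depth(R/I)=17-3=14


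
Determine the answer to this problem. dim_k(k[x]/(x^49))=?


Basis: 1,x,...,x^48
dim=49


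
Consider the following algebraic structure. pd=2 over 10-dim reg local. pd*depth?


pd+depth=10
depth=10-2=8
pd*depth=2*8=16


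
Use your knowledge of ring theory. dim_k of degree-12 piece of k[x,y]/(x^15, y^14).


k[x,y], I = (x^15, y^14), d = 12
Need i < 15 and d-i < 14.
Range: 0 <= i <= 12.
H(12) = 13


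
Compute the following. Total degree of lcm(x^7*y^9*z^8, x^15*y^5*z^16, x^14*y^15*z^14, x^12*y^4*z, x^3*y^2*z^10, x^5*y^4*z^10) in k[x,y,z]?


lcm = componentwise max:
x: max(7,15,14,12,3,5)=15
y: max(9,5,15,4,2,4)=15
z: max(8,16,14,1,10,10)=16
Total=15+15+16=46


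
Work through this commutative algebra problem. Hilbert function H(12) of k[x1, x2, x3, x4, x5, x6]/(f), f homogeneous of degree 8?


C(17,5)-C(9,5)=6188-126=6062


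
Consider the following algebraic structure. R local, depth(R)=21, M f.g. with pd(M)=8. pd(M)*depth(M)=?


pd+depth=21
depth=21-8=13
pd*depth=8*13=104


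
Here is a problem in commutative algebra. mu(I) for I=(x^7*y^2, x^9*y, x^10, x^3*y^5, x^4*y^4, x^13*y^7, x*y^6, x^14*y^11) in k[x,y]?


Remove redundant (divisible by others).
x^14*y^11 redundant.
x^13*y^7 redundant.
Min: x^10, x^9*y, x^7*y^2, x^4*y^4, x^3*y^5, x*y^6
Count=6


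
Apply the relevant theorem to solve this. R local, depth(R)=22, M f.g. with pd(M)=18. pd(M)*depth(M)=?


pd+depth=22
depth=22-18=4
pd*depth=18*4=72


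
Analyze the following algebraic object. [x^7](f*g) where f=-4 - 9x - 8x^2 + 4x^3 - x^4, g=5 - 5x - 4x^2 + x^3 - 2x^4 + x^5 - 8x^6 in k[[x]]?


[x^7] = sum a_i*b_j, i+j=7
  -9*-8=72
  -8*1=-8
  4*-2=-8
  -1*1=-1
Sum=55


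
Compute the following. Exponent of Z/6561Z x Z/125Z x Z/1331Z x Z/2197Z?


Exponent = lcm of the cyclic orders; pairwise coprime => product.
3^8*5^3*11^3*13^3=6561*125*1331*2197=2398215265875


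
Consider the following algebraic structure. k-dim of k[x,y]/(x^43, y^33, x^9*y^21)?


k[x,y]/I, I = (x^43, y^33, x^9*y^21)
Rect: 43x33=1419. Corner: (43-9)x(33-21)=408.
dim = 1419-408 = 1011


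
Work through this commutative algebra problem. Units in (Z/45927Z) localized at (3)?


Local ring = Z/6561Z.
phi(6561) = 3^7*(3-1) = 4374


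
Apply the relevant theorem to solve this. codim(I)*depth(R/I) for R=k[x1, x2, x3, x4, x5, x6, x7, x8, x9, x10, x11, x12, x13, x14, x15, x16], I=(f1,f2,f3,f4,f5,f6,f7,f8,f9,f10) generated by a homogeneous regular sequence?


codim=10, depth=dim(R/I)=16-10=6
Product=10*6=60


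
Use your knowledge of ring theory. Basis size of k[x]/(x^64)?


Basis: 1,x,...,x^63
dim=64


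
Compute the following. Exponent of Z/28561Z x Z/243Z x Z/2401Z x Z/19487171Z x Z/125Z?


Exponent = lcm of the cyclic orders; pairwise coprime => product.
13^4*3^5*7^4*11^7*5^3=28561*243*2401*19487171*125=40591084236506929125


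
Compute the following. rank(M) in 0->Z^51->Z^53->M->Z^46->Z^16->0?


Alt sum=0:
(-1)^0*51 + (-1)^1*53 + (-1)^2*? + (-1)^3*46 + (-1)^4*16=0
rank(M)=32


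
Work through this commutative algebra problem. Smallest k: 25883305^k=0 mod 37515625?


25883305^k mod 37515625:
k=1: 25883305
k=2: 35525
k=3: 33957000
k=4: 24010000
k=5: 7503125
k=6: 0
First zero at k = 6


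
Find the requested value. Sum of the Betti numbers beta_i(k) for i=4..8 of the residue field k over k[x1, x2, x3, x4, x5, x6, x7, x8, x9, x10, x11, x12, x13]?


Koszul resolution: beta_i(k)=C(n,i), n=13
C(13,4)=715, C(13,5)=1287, C(13,6)=1716, C(13,7)=1716, C(13,8)=1287
Sum=6721


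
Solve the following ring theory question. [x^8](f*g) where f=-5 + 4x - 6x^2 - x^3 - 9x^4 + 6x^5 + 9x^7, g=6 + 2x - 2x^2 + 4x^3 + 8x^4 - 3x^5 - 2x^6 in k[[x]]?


[x^8] = sum a_i*b_j, i+j=8
  -6*-2=12
  -1*-3=3
  -9*8=-72
  6*4=24
  9*2=18
Sum=-15


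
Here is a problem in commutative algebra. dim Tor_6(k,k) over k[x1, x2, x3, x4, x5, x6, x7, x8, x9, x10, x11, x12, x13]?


Koszul: C(n,i)=C(13,6)=1716


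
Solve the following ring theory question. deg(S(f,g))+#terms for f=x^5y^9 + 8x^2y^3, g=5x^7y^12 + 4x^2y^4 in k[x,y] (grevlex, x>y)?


LT(f)=x^5y^9, LT(g)=5x^7y^12
lcm(LM)=x^7y^12
S(f,g) (scaled by 5 to clear denominators) = 5x^2y^3*f - 1*g = 40x^4y^6 - 4x^2y^4
2 terms, deg 10.
10+2=12


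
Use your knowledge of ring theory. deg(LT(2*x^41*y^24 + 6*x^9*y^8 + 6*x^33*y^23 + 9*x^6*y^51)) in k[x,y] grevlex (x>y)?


LT: 2*x^41*y^24
deg_x=41, deg_y=24
Total=41+24=65


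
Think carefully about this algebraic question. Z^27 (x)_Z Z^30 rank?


rank(M(x)N) = rank(M)*rank(N)
27*30 = 810


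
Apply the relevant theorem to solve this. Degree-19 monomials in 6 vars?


C(d+n-1,n-1)=C(24,5)=42504


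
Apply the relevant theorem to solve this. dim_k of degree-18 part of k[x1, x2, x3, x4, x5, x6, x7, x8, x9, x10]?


C(d+n-1,n-1)=C(27,9)=4686825


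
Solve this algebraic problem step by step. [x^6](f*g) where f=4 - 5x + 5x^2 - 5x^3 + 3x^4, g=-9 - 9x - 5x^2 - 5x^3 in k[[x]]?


[x^6] = sum a_i*b_j, i+j=6
  -5*-5=25
  3*-5=-15
Sum=10


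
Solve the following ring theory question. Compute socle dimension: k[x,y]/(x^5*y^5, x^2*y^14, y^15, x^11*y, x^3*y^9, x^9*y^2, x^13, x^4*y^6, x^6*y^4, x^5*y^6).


Socle = ann(m) = span of standard monomials u with x*u, y*u in I (staircase corners).
Redundant generators: x^5*y^6
Minimal generators: x^13, x^11*y, x^9*y^2, x^6*y^4, x^5*y^5, x^4*y^6, x^3*y^9, x^2*y^14, y^15
Corners: xy^14, x^2y^13, x^3y^8, x^4y^5, x^5y^4, x^8y^3, x^10y, x^12
Socle dim=8


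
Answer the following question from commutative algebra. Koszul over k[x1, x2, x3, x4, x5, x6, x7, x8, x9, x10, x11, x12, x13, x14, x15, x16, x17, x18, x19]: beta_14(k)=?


C(n,i)=C(19,14)=11628


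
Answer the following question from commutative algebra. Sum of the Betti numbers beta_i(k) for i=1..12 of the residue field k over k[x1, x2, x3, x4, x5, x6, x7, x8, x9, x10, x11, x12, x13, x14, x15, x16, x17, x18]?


Koszul resolution: beta_i(k)=C(n,i), n=18
C(18,1)=18, C(18,2)=153, C(18,3)=816, C(18,4)=3060, C(18,5)=8568, C(18,6)=18564, C(18,7)=31824, C(18,8)=43758, C(18,9)=48620, C(18,10)=43758, C(18,11)=31824, C(18,12)=18564
Sum=249527


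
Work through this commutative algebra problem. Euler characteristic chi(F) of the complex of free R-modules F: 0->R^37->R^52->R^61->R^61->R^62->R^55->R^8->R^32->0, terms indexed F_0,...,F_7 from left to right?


chi = sum (-1)^i * rank:
(-1)^0*37=37
(-1)^1*52=-52
(-1)^2*61=61
(-1)^3*61=-61
(-1)^4*62=62
(-1)^5*55=-55
(-1)^6*8=8
(-1)^7*32=-32
chi=-32


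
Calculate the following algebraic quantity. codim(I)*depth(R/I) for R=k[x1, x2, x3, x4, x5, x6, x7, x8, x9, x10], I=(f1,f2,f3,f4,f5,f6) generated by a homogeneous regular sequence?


codim=6, depth=dim(R/I)=10-6=4
Product=6*4=24


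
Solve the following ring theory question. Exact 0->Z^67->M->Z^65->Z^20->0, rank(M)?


Alt sum=0:
(-1)^0*67 + (-1)^1*? + (-1)^2*65 + (-1)^3*20=0
rank(M)=112


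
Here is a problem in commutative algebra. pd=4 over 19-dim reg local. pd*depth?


pd+depth=19
depth=19-4=15
pd*depth=4*15=60


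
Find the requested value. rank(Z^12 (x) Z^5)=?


rank(M(x)N) = rank(M)*rank(N)
12*5 = 60


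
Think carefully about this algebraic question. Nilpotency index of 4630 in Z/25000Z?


4630^k mod 25000:
k=1: 4630
k=2: 11900
k=3: 22000
k=4: 10000
k=5: 0
First zero at k = 5


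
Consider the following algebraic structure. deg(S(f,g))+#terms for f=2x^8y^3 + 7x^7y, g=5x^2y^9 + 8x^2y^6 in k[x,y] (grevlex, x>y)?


LT(f)=2x^8y^3, LT(g)=5x^2y^9
lcm(LM)=x^8y^9
S(f,g) (scaled by 10 to clear denominators) = 5y^6*f - 2x^6*g = -16x^8y^6 + 35x^7y^7
2 terms, deg 14.
14+2=16


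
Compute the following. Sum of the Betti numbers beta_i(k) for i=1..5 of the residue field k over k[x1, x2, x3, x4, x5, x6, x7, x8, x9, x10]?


Koszul resolution: beta_i(k)=C(n,i), n=10
C(10,1)=10, C(10,2)=45, C(10,3)=120, C(10,4)=210, C(10,5)=252
Sum=637


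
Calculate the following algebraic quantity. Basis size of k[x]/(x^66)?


Basis: 1,x,...,x^65
dim=66


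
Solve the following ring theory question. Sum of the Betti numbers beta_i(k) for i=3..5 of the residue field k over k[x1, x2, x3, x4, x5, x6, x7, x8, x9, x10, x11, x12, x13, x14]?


Koszul resolution: beta_i(k)=C(n,i), n=14
C(14,3)=364, C(14,4)=1001, C(14,5)=2002
Sum=3367


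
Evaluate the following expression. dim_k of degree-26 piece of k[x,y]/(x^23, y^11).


k[x,y], I = (x^23, y^11), d = 26
Need i < 23 and d-i < 11.
Range: 16 <= i <= 22.
H(26) = 7


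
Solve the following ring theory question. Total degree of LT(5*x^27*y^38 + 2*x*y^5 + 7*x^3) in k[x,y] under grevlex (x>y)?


LT: 5*x^27*y^38
deg_x=27, deg_y=38
Total=27+38=65


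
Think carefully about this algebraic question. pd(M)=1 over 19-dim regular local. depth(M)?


pd+depth=depth(R)=19
depth=19-1=18


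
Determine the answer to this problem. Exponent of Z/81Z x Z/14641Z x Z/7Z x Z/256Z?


Exponent = lcm of the cyclic orders; pairwise coprime => product.
3^4*11^4*7^1*2^8=81*14641*7*256=2125170432


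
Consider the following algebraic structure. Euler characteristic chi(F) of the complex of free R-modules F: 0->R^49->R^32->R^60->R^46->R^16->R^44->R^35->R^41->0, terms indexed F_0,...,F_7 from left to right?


chi = sum (-1)^i * rank:
(-1)^0*49=49
(-1)^1*32=-32
(-1)^2*60=60
(-1)^3*46=-46
(-1)^4*16=16
(-1)^5*44=-44
(-1)^6*35=35
(-1)^7*41=-41
chi=-3


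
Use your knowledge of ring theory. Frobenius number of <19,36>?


gcd(19,36)=1 => F=ab-a-b=19*36-19-36=684-55=629


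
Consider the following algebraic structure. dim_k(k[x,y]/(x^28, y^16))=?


Basis: x^i*y^j, i<28, j<16
28*16=448


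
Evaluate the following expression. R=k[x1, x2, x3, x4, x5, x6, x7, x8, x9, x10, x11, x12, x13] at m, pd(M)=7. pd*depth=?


pd+depth=13
depth=13-7=6
pd*depth=7*6=42


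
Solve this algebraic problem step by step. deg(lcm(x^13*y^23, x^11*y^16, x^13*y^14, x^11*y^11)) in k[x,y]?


lcm = componentwise max:
x: max(13,11,13,11)=13
y: max(23,16,14,11)=23
Total=13+23=36


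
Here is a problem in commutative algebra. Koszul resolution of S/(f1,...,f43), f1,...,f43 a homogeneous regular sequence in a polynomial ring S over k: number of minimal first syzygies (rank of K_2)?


Regular sequence => Koszul complex is the minimal free resolution.
Syz_1 minimally generated by Koszul relations f_i*e_j - f_j*e_i (i<j): mu(Syz_1) = beta_2 = C(m,2) = m(m-1)/2
m=43
43*42/2 = 903


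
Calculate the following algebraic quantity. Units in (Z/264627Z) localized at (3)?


Local ring = Z/2187Z.
phi(2187) = 3^6*(3-1) = 1458


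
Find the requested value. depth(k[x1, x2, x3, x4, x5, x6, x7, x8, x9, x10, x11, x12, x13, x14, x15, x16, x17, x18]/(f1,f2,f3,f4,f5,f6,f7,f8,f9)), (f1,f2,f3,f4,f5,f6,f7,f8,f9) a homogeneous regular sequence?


depth(R)=18
depth(R/I)=18-9=9


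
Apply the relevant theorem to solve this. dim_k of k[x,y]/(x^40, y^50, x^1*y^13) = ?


k[x,y]/I, I = (x^40, y^50, x^1*y^13)
Rect: 40x50=2000. Corner: (40-1)x(50-13)=1443.
dim = 2000-1443 = 557


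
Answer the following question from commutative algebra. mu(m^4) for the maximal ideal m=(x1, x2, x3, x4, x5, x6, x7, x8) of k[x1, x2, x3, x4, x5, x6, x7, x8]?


Graded Nakayama: mu(m^d) = dim_k (m^d/m^(d+1)) = #degree-4 monomials in 8 vars
C(n+d-1,d)=C(11,4)=330


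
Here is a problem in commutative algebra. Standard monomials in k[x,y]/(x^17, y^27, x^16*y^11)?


k[x,y]/I, I = (x^17, y^27, x^16*y^11)
Rect: 17x27=459. Corner: (17-16)x(27-11)=16.
dim = 459-16 = 443


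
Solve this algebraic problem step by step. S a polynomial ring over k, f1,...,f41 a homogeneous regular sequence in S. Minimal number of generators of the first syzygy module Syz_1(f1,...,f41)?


Regular sequence => Koszul complex is the minimal free resolution.
Syz_1 minimally generated by Koszul relations f_i*e_j - f_j*e_i (i<j): mu(Syz_1) = beta_2 = C(m,2) = m(m-1)/2
m=41
41*40/2 = 820


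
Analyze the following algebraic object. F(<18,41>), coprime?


gcd(18,41)=1 => F=ab-a-b=18*41-18-41=738-59=679


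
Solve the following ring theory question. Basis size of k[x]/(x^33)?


Basis: 1,x,...,x^32
dim=33


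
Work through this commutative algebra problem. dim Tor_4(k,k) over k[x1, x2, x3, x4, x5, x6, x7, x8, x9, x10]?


Koszul: C(n,i)=C(10,4)=210


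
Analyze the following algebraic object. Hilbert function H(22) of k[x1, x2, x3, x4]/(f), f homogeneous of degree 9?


C(25,3)-C(16,3)=2300-560=1740


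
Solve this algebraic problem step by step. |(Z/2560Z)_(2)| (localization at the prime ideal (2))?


2-primary part: 2560=2^9*5
Size=2^9=512


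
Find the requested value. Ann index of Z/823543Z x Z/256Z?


Exponent = lcm of the cyclic orders; pairwise coprime => product.
7^7*2^8=823543*256=210827008


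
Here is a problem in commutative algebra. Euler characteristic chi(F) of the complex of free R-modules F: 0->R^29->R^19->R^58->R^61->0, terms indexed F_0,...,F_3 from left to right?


chi = sum (-1)^i * rank:
(-1)^0*29=29
(-1)^1*19=-19
(-1)^2*58=58
(-1)^3*61=-61
chi=7


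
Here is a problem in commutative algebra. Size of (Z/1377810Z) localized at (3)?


3-primary part: 1377810=3^9*70
Size=3^9=19683


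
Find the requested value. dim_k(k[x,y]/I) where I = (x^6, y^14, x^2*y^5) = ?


k[x,y]/I, I = (x^6, y^14, x^2*y^5)
Rect: 6x14=84. Corner: (6-2)x(14-5)=36.
dim = 84-36 = 48


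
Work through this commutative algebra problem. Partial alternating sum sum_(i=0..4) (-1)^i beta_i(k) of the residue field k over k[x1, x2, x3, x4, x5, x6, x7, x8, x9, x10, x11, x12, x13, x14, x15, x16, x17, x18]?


Koszul resolution: beta_i(k)=C(n,i), n=18
sum_(i=0..p) (-1)^i C(n,i) = (-1)^p C(n-1,p)
(-1)^4*C(17,4) = (-1)^4*2380 = 2380


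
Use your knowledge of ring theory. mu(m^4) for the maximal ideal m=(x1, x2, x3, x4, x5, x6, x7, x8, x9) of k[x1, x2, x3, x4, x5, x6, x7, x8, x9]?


Graded Nakayama: mu(m^d) = dim_k (m^d/m^(d+1)) = #degree-4 monomials in 9 vars
C(n+d-1,d)=C(12,4)=495


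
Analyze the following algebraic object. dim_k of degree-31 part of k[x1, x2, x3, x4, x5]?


C(d+n-1,n-1)=C(35,4)=52360


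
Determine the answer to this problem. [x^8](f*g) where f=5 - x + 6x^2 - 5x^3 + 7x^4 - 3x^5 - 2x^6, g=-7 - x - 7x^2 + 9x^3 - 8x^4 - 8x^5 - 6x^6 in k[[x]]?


[x^8] = sum a_i*b_j, i+j=8
  6*-6=-36
  -5*-8=40
  7*-8=-56
  -3*9=-27
  -2*-7=14
Sum=-65


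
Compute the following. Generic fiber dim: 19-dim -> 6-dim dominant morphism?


dim(fiber)=dim(X)-dim(Y)=19-6=13


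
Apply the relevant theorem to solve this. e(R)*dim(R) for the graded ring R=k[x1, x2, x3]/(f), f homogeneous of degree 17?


e(R)=deg(f)=17, dim(R)=3-1=2
e*dim=17*2=34


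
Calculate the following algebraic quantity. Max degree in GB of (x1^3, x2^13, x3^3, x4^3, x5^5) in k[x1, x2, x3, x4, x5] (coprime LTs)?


Pure powers, coprime LTs => already GB.
Degrees: 3, 13, 3, 3, 5
Max=13


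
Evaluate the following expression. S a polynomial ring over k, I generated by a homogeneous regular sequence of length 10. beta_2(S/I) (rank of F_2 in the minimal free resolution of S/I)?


Regular sequence => Koszul complex is the minimal free resolution.
Syz_1 minimally generated by Koszul relations f_i*e_j - f_j*e_i (i<j): mu(Syz_1) = beta_2 = C(m,2) = m(m-1)/2
m=10
10*9/2 = 45


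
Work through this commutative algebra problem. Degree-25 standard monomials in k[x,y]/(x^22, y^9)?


k[x,y], I = (x^22, y^9), d = 25
Need i < 22 and d-i < 9.
Range: 17 <= i <= 21.
H(25) = 5


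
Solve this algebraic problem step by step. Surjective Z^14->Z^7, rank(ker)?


rank(ker) = 14-7 = 7


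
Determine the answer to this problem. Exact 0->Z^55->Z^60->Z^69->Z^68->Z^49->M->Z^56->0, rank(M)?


Alt sum=0:
(-1)^0*55 + (-1)^1*60 + (-1)^2*69 + (-1)^3*68 + (-1)^4*49 + (-1)^5*? + (-1)^6*56=0
rank(M)=101


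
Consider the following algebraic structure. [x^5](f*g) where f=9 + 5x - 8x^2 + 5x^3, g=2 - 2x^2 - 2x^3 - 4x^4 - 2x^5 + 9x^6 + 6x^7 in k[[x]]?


[x^5] = sum a_i*b_j, i+j=5
  9*-2=-18
  5*-4=-20
  -8*-2=16
  5*-2=-10
Sum=-32


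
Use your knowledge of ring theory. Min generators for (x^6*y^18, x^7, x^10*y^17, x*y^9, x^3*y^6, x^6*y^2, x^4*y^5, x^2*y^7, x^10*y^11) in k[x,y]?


Remove redundant (divisible by others).
x^10*y^17 redundant.
x^6*y^18 redundant.
x^10*y^11 redundant.
Min: x^7, x^6*y^2, x^4*y^5, x^3*y^6, x^2*y^7, x*y^9
Count=6


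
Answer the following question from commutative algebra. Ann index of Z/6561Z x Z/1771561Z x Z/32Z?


Exponent = lcm of the cyclic orders; pairwise coprime => product.
3^8*11^6*2^5=6561*1771561*32=371942775072


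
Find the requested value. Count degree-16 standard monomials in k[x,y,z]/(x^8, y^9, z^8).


Need i<8, j<9, k<8 with i+j+k=16.
For each i, j ranges over max(0,16-i-7)..min(8,16-i):
  i=0: j in [9,8] -> 0
  i=1: j in [8,8] -> 1
  i=2: j in [7,8] -> 2
  i=3: j in [6,8] -> 3
  i=4: j in [5,8] -> 4
  i=5: j in [4,8] -> 5
  i=6: j in [3,8] -> 6
  i=7: j in [2,8] -> 7
H(16) = 0+1+2+3+4+5+6+7 = 28


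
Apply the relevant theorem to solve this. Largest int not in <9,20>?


gcd(9,20)=1 => F=ab-a-b=9*20-9-20=180-29=151


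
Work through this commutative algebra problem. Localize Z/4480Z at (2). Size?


2-primary part: 4480=2^7*35
Size=2^7=128


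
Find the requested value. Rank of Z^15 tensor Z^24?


rank(M(x)N) = rank(M)*rank(N)
15*24 = 360


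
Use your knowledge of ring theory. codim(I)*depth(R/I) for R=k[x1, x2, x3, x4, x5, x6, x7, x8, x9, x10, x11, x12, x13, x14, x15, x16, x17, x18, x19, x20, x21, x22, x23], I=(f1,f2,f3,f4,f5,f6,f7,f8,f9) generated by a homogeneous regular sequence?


codim=9, depth=dim(R/I)=23-9=14
Product=9*14=126


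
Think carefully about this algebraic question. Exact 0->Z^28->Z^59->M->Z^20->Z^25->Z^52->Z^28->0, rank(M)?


Alt sum=0:
(-1)^0*28 + (-1)^1*59 + (-1)^2*? + (-1)^3*20 + (-1)^4*25 + (-1)^5*52 + (-1)^6*28=0
rank(M)=50


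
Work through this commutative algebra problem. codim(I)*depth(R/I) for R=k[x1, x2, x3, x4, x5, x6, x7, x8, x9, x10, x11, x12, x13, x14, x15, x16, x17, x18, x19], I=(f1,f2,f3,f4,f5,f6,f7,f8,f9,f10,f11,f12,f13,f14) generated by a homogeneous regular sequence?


codim=14, depth=dim(R/I)=19-14=5
Product=14*5=70


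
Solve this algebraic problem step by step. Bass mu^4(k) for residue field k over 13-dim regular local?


C(n,i)=C(13,4)=715


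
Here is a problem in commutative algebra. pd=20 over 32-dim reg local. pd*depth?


pd+depth=32
depth=32-20=12
pd*depth=20*12=240


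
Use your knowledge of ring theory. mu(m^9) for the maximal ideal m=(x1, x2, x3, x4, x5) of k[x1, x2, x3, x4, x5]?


Graded Nakayama: mu(m^d) = dim_k (m^d/m^(d+1)) = #degree-9 monomials in 5 vars
C(n+d-1,d)=C(13,9)=715


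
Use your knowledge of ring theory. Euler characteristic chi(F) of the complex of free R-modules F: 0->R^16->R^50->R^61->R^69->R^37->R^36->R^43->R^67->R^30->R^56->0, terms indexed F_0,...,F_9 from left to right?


chi = sum (-1)^i * rank:
(-1)^0*16=16
(-1)^1*50=-50
(-1)^2*61=61
(-1)^3*69=-69
(-1)^4*37=37
(-1)^5*36=-36
(-1)^6*43=43
(-1)^7*67=-67
(-1)^8*30=30
(-1)^9*56=-56
chi=-91


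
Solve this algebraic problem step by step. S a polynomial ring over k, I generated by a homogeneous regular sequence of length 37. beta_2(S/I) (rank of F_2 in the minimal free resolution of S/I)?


Regular sequence => Koszul complex is the minimal free resolution.
Syz_1 minimally generated by Koszul relations f_i*e_j - f_j*e_i (i<j): mu(Syz_1) = beta_2 = C(m,2) = m(m-1)/2
m=37
37*36/2 = 666


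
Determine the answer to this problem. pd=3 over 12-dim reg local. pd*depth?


pd+depth=12
depth=12-3=9
pd*depth=3*9=27


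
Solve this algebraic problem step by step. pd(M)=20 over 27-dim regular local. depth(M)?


pd+depth=depth(R)=27
depth=27-20=7


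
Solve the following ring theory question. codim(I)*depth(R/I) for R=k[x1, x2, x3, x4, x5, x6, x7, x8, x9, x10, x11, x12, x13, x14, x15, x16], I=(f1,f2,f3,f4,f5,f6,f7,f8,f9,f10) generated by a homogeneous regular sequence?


codim=10, depth=dim(R/I)=16-10=6
Product=10*6=60


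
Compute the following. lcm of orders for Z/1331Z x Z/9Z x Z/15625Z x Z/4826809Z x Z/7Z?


Exponent = lcm of the cyclic orders; pairwise coprime => product.
11^3*3^2*5^6*13^6*7^1=1331*9*15625*4826809*7=6324100235578125


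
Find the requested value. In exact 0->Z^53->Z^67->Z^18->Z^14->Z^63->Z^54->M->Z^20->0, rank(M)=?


Alt sum=0:
(-1)^0*53 + (-1)^1*67 + (-1)^2*18 + (-1)^3*14 + (-1)^4*63 + (-1)^5*54 + (-1)^6*? + (-1)^7*20=0
rank(M)=21


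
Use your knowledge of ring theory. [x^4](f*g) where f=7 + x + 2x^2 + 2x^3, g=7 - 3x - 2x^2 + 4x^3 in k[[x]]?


[x^4] = sum a_i*b_j, i+j=4
  1*4=4
  2*-2=-4
  2*-3=-6
Sum=-6


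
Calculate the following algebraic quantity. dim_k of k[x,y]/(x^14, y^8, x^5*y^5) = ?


k[x,y]/I, I = (x^14, y^8, x^5*y^5)
Rect: 14x8=112. Corner: (14-5)x(8-5)=27.
dim = 112-27 = 85


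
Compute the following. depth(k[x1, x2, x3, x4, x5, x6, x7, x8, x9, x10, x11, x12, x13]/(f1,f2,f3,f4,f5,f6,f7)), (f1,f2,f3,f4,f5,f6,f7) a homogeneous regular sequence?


depth(R)=13
depth(R/I)=13-7=6


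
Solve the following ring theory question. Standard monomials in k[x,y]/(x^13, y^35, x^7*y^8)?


k[x,y]/I, I = (x^13, y^35, x^7*y^8)
Rect: 13x35=455. Corner: (13-7)x(35-8)=162.
dim = 455-162 = 293


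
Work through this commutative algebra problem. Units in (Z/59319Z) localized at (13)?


Local ring = Z/2197Z.
phi(2197) = 13^2*(13-1) = 2028


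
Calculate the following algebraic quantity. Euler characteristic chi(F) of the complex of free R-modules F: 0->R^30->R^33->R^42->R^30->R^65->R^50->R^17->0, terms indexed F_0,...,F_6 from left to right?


chi = sum (-1)^i * rank:
(-1)^0*30=30
(-1)^1*33=-33
(-1)^2*42=42
(-1)^3*30=-30
(-1)^4*65=65
(-1)^5*50=-50
(-1)^6*17=17
chi=41


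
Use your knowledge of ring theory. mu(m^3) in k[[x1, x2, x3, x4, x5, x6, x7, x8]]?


C(n+d-1,d)=C(10,3)=120


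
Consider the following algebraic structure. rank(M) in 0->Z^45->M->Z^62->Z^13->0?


Alt sum=0:
(-1)^0*45 + (-1)^1*? + (-1)^2*62 + (-1)^3*13=0
rank(M)=94


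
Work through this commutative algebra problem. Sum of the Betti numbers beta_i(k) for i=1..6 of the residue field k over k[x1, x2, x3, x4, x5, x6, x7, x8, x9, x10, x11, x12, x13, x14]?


Koszul resolution: beta_i(k)=C(n,i), n=14
C(14,1)=14, C(14,2)=91, C(14,3)=364, C(14,4)=1001, C(14,5)=2002, C(14,6)=3003
Sum=6475


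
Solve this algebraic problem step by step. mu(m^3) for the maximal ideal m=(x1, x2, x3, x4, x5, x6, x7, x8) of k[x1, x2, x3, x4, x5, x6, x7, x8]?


Graded Nakayama: mu(m^d) = dim_k (m^d/m^(d+1)) = #degree-3 monomials in 8 vars
C(n+d-1,d)=C(10,3)=120


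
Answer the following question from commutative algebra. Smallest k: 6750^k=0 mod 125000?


6750^k mod 125000:
k=1: 6750
k=2: 62500
k=3: 0
First zero at k = 3


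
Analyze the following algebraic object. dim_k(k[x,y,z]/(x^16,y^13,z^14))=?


Basis: x^iy^jz^k, i<16,j<13,k<14
16*13*14=2912


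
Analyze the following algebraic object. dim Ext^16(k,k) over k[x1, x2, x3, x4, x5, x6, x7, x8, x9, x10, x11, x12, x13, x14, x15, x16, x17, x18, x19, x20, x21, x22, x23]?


C(n,i)=C(23,16)=245157


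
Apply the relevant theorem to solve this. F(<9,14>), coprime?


gcd(9,14)=1 => F=ab-a-b=9*14-9-14=126-23=103


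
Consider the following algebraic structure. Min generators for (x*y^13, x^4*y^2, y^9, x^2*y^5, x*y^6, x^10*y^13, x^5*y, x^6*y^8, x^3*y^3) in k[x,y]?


Remove redundant (divisible by others).
x*y^13 redundant.
x^6*y^8 redundant.
x^10*y^13 redundant.
Min: x^5*y, x^4*y^2, x^3*y^3, x^2*y^5, x*y^6, y^9
Count=6


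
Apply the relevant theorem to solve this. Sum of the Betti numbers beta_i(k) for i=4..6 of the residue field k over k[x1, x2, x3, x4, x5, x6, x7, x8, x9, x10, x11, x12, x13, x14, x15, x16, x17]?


Koszul resolution: beta_i(k)=C(n,i), n=17
C(17,4)=2380, C(17,5)=6188, C(17,6)=12376
Sum=20944


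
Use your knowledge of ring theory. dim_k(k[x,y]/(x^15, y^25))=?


Basis: x^i*y^j, i<15, j<25
15*25=375


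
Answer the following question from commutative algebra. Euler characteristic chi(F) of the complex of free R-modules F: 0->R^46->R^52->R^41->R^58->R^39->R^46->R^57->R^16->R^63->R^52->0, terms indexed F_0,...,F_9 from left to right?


chi = sum (-1)^i * rank:
(-1)^0*46=46
(-1)^1*52=-52
(-1)^2*41=41
(-1)^3*58=-58
(-1)^4*39=39
(-1)^5*46=-46
(-1)^6*57=57
(-1)^7*16=-16
(-1)^8*63=63
(-1)^9*52=-52
chi=22


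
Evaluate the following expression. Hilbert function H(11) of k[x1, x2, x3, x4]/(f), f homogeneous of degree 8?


C(14,3)-C(6,3)=364-20=344


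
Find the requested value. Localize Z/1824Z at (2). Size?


2-primary part: 1824=2^5*57
Size=2^5=32


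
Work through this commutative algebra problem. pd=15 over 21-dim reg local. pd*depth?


pd+depth=21
depth=21-15=6
pd*depth=15*6=90


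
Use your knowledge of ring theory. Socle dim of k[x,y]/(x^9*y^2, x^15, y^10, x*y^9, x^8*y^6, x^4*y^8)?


Socle = ann(m) = span of standard monomials u with x*u, y*u in I (staircase corners).
Minimal generators: x^15, x^9*y^2, x^8*y^6, x^4*y^8, x*y^9, y^10
Corners: y^9, x^3y^8, x^7y^7, x^8y^5, x^14y
Socle dim=5


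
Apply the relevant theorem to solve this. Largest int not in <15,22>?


gcd(15,22)=1 => F=ab-a-b=15*22-15-22=330-37=293


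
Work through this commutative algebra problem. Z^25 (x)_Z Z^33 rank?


rank(M(x)N) = rank(M)*rank(N)
25*33 = 825


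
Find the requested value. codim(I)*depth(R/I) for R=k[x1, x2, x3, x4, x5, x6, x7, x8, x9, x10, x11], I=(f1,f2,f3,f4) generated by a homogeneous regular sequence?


codim=4, depth=dim(R/I)=11-4=7
Product=4*7=28


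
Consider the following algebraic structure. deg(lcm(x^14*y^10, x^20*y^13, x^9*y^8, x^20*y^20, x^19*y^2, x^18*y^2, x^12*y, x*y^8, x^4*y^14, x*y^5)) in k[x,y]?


lcm = componentwise max:
x: max(14,20,9,20,19,18,12,1,4,1)=20
y: max(10,13,8,20,2,2,1,8,14,5)=20
Total=20+20=40


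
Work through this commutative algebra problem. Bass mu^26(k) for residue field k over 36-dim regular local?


C(n,i)=C(36,26)=254186856


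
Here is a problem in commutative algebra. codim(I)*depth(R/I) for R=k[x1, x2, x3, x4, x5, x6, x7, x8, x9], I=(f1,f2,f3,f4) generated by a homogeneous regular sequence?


codim=4, depth=dim(R/I)=9-4=5
Product=4*5=20


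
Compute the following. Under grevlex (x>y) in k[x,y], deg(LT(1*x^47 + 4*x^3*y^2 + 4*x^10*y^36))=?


LT: 1*x^47
deg_x=47, deg_y=0
Total=47+0=47


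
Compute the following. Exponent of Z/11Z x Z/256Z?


Exponent = lcm of the cyclic orders; pairwise coprime => product.
11^1*2^8=11*256=2816


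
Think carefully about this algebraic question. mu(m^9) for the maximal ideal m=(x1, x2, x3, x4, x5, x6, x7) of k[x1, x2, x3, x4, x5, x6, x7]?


Graded Nakayama: mu(m^d) = dim_k (m^d/m^(d+1)) = #degree-9 monomials in 7 vars
C(n+d-1,d)=C(15,9)=5005


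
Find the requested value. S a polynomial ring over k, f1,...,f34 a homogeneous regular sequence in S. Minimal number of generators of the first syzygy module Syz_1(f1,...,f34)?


Regular sequence => Koszul complex is the minimal free resolution.
Syz_1 minimally generated by Koszul relations f_i*e_j - f_j*e_i (i<j): mu(Syz_1) = beta_2 = C(m,2) = m(m-1)/2
m=34
34*33/2 = 561


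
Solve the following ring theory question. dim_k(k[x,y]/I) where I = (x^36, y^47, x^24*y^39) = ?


k[x,y]/I, I = (x^36, y^47, x^24*y^39)
Rect: 36x47=1692. Corner: (36-24)x(47-39)=96.
dim = 1692-96 = 1596


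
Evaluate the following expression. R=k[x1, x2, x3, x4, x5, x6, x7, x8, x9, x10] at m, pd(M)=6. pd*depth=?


pd+depth=10
depth=10-6=4
pd*depth=6*4=24


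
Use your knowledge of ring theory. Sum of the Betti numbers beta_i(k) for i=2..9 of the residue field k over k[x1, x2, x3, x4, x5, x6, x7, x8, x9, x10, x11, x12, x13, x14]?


Koszul resolution: beta_i(k)=C(n,i), n=14
C(14,2)=91, C(14,3)=364, C(14,4)=1001, C(14,5)=2002, C(14,6)=3003, C(14,7)=3432, C(14,8)=3003, C(14,9)=2002
Sum=14898


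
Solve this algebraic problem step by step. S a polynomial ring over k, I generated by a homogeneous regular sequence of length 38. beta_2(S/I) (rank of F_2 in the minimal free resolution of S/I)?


Regular sequence => Koszul complex is the minimal free resolution.
Syz_1 minimally generated by Koszul relations f_i*e_j - f_j*e_i (i<j): mu(Syz_1) = beta_2 = C(m,2) = m(m-1)/2
m=38
38*37/2 = 703


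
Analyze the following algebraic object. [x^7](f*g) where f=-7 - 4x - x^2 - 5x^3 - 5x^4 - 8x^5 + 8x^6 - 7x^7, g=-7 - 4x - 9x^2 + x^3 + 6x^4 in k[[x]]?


[x^7] = sum a_i*b_j, i+j=7
  -5*6=-30
  -5*1=-5
  -8*-9=72
  8*-4=-32
  -7*-7=49
Sum=54


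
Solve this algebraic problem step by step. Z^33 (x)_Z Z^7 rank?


rank(M(x)N) = rank(M)*rank(N)
33*7 = 231


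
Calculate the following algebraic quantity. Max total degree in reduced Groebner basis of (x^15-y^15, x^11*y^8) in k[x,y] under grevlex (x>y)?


LT(f1)=x^15, LT(f2)=x^11y^8, lcm=x^15y^8
S(f1,f2) = y^8*f1 - x^4*f2 = -y^23
Reduced GB = {f1, f2, y^23}; degrees 15, 19, 23
Max = 23


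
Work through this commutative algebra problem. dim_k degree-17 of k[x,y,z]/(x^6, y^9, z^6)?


Need i<6, j<9, k<6 with i+j+k=17.
For each i, j ranges over max(0,17-i-5)..min(8,17-i):
  i=0: j in [12,8] -> 0
  i=1: j in [11,8] -> 0
  i=2: j in [10,8] -> 0
  i=3: j in [9,8] -> 0
  i=4: j in [8,8] -> 1
  i=5: j in [7,8] -> 2
H(17) = 0+0+0+0+1+2 = 3


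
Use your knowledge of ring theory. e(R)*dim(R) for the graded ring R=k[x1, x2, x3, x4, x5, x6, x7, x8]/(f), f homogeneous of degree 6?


e(R)=deg(f)=6, dim(R)=8-1=7
e*dim=6*7=42


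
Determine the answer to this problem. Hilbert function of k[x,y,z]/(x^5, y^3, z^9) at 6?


Need i<5, j<3, k<9 with i+j+k=6.
For each i, j ranges over max(0,6-i-8)..min(2,6-i):
  i=0: j in [0,2] -> 3
  i=1: j in [0,2] -> 3
  i=2: j in [0,2] -> 3
  i=3: j in [0,2] -> 3
  i=4: j in [0,2] -> 3
H(6) = 3+3+3+3+3 = 15


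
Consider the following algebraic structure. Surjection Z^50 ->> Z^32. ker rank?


rank(ker) = 50-32 = 18


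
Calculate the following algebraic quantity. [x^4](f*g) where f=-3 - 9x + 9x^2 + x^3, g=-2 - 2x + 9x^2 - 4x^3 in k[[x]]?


[x^4] = sum a_i*b_j, i+j=4
  -9*-4=36
  9*9=81
  1*-2=-2
Sum=115


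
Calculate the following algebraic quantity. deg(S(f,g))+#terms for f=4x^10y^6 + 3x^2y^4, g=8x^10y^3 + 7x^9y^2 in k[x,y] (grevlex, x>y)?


LT(f)=4x^10y^6, LT(g)=8x^10y^3
lcm(LM)=x^10y^6
S(f,g) (scaled by 32 to clear denominators) = 8*f - 4y^3*g = -28x^9y^5 + 24x^2y^4
2 terms, deg 14.
14+2=16


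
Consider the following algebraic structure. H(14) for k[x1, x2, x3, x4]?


C(d+n-1,n-1)=C(17,3)=680


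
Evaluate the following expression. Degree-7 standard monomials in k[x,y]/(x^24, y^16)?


k[x,y], I = (x^24, y^16), d = 7
Need i < 24 and d-i < 16.
Range: 0 <= i <= 7.
H(7) = 8


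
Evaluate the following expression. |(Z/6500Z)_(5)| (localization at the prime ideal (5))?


5-primary part: 6500=5^3*52
Size=5^3=125


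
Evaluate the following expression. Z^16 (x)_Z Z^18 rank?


rank(M(x)N) = rank(M)*rank(N)
16*18 = 288


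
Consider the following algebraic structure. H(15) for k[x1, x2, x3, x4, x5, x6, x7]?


C(d+n-1,n-1)=C(21,6)=54264


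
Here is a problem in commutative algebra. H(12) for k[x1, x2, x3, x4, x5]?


C(d+n-1,n-1)=C(16,4)=1820


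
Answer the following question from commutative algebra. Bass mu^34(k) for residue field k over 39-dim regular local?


C(n,i)=C(39,34)=575757


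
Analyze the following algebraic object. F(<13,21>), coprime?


gcd(13,21)=1 => F=ab-a-b=13*21-13-21=273-34=239


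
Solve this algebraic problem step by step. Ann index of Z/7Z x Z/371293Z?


Exponent = lcm of the cyclic orders; pairwise coprime => product.
7^1*13^5=7*371293=2599051


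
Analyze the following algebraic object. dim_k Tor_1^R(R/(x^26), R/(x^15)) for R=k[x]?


Tor_1(R/I,R/J)=(I cap J)/IJ=(x^26)/(x^41)
dim=41-26=min(26,15)=15


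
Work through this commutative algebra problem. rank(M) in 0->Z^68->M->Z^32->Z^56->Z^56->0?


Alt sum=0:
(-1)^0*68 + (-1)^1*? + (-1)^2*32 + (-1)^3*56 + (-1)^4*56=0
rank(M)=100


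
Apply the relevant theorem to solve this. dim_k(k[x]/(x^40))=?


Basis: 1,x,...,x^39
dim=40


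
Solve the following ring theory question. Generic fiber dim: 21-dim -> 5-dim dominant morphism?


dim(fiber)=dim(X)-dim(Y)=21-5=16


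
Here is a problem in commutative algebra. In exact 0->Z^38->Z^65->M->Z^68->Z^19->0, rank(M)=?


Alt sum=0:
(-1)^0*38 + (-1)^1*65 + (-1)^2*? + (-1)^3*68 + (-1)^4*19=0
rank(M)=76


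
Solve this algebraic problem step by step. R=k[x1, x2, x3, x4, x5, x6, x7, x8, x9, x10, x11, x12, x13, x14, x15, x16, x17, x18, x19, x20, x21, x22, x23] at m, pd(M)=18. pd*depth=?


pd+depth=23
depth=23-18=5
pd*depth=18*5=90


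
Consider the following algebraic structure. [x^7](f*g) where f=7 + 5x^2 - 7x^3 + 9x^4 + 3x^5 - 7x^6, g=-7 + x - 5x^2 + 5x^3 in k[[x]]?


[x^7] = sum a_i*b_j, i+j=7
  9*5=45
  3*-5=-15
  -7*1=-7
Sum=23


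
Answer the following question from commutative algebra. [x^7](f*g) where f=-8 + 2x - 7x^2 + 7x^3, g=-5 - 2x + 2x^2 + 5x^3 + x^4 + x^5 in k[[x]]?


[x^7] = sum a_i*b_j, i+j=7
  -7*1=-7
  7*1=7
Sum=0


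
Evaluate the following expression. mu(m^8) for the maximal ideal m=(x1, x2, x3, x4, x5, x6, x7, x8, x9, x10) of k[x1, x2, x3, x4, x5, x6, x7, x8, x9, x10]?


Graded Nakayama: mu(m^d) = dim_k (m^d/m^(d+1)) = #degree-8 monomials in 10 vars
C(n+d-1,d)=C(17,8)=24310


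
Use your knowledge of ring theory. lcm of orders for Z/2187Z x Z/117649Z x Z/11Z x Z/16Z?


Exponent = lcm of the cyclic orders; pairwise coprime => product.
3^7*7^6*11^1*2^4=2187*117649*11*16=45284511888
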